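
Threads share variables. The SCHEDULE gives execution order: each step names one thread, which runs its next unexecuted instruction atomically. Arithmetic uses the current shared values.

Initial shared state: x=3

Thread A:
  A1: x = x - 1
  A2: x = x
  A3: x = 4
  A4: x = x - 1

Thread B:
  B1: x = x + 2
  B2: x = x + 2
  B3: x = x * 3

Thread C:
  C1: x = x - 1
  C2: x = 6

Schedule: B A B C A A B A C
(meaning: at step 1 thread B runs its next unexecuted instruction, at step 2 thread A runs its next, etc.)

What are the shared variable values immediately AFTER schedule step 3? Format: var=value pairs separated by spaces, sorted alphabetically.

Answer: x=6

Derivation:
Step 1: thread B executes B1 (x = x + 2). Shared: x=5. PCs: A@0 B@1 C@0
Step 2: thread A executes A1 (x = x - 1). Shared: x=4. PCs: A@1 B@1 C@0
Step 3: thread B executes B2 (x = x + 2). Shared: x=6. PCs: A@1 B@2 C@0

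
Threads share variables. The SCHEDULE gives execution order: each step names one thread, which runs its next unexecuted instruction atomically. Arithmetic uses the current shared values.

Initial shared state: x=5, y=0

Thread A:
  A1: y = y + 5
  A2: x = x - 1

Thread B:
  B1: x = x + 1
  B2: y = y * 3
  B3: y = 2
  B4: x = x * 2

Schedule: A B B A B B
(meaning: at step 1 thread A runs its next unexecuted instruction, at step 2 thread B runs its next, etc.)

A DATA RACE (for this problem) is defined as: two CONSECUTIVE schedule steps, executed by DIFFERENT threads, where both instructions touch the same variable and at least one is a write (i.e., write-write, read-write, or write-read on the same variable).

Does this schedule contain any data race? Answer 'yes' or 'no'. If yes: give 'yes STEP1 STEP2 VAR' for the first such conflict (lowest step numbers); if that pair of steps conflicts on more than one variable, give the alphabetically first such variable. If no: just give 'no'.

Answer: no

Derivation:
Steps 1,2: A(r=y,w=y) vs B(r=x,w=x). No conflict.
Steps 2,3: same thread (B). No race.
Steps 3,4: B(r=y,w=y) vs A(r=x,w=x). No conflict.
Steps 4,5: A(r=x,w=x) vs B(r=-,w=y). No conflict.
Steps 5,6: same thread (B). No race.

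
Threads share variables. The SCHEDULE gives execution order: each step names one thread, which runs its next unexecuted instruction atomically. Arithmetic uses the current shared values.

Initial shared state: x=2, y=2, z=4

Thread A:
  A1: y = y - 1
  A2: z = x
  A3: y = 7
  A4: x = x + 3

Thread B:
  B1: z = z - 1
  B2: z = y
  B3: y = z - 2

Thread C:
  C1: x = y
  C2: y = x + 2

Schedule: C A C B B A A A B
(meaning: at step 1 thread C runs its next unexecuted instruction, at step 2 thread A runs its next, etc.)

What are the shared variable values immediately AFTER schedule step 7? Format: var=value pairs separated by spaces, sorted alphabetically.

Answer: x=2 y=7 z=2

Derivation:
Step 1: thread C executes C1 (x = y). Shared: x=2 y=2 z=4. PCs: A@0 B@0 C@1
Step 2: thread A executes A1 (y = y - 1). Shared: x=2 y=1 z=4. PCs: A@1 B@0 C@1
Step 3: thread C executes C2 (y = x + 2). Shared: x=2 y=4 z=4. PCs: A@1 B@0 C@2
Step 4: thread B executes B1 (z = z - 1). Shared: x=2 y=4 z=3. PCs: A@1 B@1 C@2
Step 5: thread B executes B2 (z = y). Shared: x=2 y=4 z=4. PCs: A@1 B@2 C@2
Step 6: thread A executes A2 (z = x). Shared: x=2 y=4 z=2. PCs: A@2 B@2 C@2
Step 7: thread A executes A3 (y = 7). Shared: x=2 y=7 z=2. PCs: A@3 B@2 C@2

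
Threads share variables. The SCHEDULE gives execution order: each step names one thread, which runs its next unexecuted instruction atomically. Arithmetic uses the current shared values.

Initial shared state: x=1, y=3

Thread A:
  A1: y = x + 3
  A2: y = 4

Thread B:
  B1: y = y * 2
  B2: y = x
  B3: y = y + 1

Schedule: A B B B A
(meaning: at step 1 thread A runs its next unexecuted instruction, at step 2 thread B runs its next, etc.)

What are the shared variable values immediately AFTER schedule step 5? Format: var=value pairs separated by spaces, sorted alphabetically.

Step 1: thread A executes A1 (y = x + 3). Shared: x=1 y=4. PCs: A@1 B@0
Step 2: thread B executes B1 (y = y * 2). Shared: x=1 y=8. PCs: A@1 B@1
Step 3: thread B executes B2 (y = x). Shared: x=1 y=1. PCs: A@1 B@2
Step 4: thread B executes B3 (y = y + 1). Shared: x=1 y=2. PCs: A@1 B@3
Step 5: thread A executes A2 (y = 4). Shared: x=1 y=4. PCs: A@2 B@3

Answer: x=1 y=4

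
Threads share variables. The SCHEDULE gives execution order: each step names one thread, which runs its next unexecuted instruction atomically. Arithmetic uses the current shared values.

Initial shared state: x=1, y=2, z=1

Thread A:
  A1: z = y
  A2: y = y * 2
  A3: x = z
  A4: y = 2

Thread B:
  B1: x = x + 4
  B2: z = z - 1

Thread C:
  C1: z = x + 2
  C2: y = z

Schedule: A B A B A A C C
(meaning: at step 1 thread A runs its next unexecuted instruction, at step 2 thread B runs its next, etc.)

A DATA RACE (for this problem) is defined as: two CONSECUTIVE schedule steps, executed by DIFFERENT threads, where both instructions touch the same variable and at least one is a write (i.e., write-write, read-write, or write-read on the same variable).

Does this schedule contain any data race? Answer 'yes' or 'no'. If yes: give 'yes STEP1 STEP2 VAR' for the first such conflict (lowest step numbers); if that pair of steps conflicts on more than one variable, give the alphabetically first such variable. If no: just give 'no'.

Steps 1,2: A(r=y,w=z) vs B(r=x,w=x). No conflict.
Steps 2,3: B(r=x,w=x) vs A(r=y,w=y). No conflict.
Steps 3,4: A(r=y,w=y) vs B(r=z,w=z). No conflict.
Steps 4,5: B(z = z - 1) vs A(x = z). RACE on z (W-R).
Steps 5,6: same thread (A). No race.
Steps 6,7: A(r=-,w=y) vs C(r=x,w=z). No conflict.
Steps 7,8: same thread (C). No race.
First conflict at steps 4,5.

Answer: yes 4 5 z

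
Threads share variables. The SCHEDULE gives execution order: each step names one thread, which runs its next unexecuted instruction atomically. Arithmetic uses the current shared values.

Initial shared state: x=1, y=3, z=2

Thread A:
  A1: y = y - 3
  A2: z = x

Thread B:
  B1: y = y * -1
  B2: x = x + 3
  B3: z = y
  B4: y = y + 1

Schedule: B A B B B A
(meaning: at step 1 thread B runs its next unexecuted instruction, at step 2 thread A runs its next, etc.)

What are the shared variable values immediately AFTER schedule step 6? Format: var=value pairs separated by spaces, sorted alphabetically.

Step 1: thread B executes B1 (y = y * -1). Shared: x=1 y=-3 z=2. PCs: A@0 B@1
Step 2: thread A executes A1 (y = y - 3). Shared: x=1 y=-6 z=2. PCs: A@1 B@1
Step 3: thread B executes B2 (x = x + 3). Shared: x=4 y=-6 z=2. PCs: A@1 B@2
Step 4: thread B executes B3 (z = y). Shared: x=4 y=-6 z=-6. PCs: A@1 B@3
Step 5: thread B executes B4 (y = y + 1). Shared: x=4 y=-5 z=-6. PCs: A@1 B@4
Step 6: thread A executes A2 (z = x). Shared: x=4 y=-5 z=4. PCs: A@2 B@4

Answer: x=4 y=-5 z=4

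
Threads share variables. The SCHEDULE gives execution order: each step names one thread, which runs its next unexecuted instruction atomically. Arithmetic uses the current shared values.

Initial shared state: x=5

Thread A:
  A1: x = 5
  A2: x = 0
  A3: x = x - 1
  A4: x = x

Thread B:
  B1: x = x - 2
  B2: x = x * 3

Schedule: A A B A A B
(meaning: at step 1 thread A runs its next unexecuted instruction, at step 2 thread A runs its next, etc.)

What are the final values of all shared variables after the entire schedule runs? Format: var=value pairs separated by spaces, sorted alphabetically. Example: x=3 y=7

Answer: x=-9

Derivation:
Step 1: thread A executes A1 (x = 5). Shared: x=5. PCs: A@1 B@0
Step 2: thread A executes A2 (x = 0). Shared: x=0. PCs: A@2 B@0
Step 3: thread B executes B1 (x = x - 2). Shared: x=-2. PCs: A@2 B@1
Step 4: thread A executes A3 (x = x - 1). Shared: x=-3. PCs: A@3 B@1
Step 5: thread A executes A4 (x = x). Shared: x=-3. PCs: A@4 B@1
Step 6: thread B executes B2 (x = x * 3). Shared: x=-9. PCs: A@4 B@2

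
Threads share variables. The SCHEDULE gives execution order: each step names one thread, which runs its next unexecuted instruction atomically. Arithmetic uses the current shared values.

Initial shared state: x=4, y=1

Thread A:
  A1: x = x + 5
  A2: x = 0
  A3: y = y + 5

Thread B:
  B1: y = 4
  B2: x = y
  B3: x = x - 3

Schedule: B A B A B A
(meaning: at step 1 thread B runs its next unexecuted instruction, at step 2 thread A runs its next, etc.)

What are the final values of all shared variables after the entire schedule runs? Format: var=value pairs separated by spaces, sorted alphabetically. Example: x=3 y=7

Step 1: thread B executes B1 (y = 4). Shared: x=4 y=4. PCs: A@0 B@1
Step 2: thread A executes A1 (x = x + 5). Shared: x=9 y=4. PCs: A@1 B@1
Step 3: thread B executes B2 (x = y). Shared: x=4 y=4. PCs: A@1 B@2
Step 4: thread A executes A2 (x = 0). Shared: x=0 y=4. PCs: A@2 B@2
Step 5: thread B executes B3 (x = x - 3). Shared: x=-3 y=4. PCs: A@2 B@3
Step 6: thread A executes A3 (y = y + 5). Shared: x=-3 y=9. PCs: A@3 B@3

Answer: x=-3 y=9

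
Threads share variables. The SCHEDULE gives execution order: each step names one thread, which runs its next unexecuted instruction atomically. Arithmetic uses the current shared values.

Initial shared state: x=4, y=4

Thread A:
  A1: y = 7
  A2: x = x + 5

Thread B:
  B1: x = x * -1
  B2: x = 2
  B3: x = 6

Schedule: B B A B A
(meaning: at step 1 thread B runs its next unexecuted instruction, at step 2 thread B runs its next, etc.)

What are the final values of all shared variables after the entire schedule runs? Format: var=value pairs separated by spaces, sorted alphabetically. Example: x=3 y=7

Answer: x=11 y=7

Derivation:
Step 1: thread B executes B1 (x = x * -1). Shared: x=-4 y=4. PCs: A@0 B@1
Step 2: thread B executes B2 (x = 2). Shared: x=2 y=4. PCs: A@0 B@2
Step 3: thread A executes A1 (y = 7). Shared: x=2 y=7. PCs: A@1 B@2
Step 4: thread B executes B3 (x = 6). Shared: x=6 y=7. PCs: A@1 B@3
Step 5: thread A executes A2 (x = x + 5). Shared: x=11 y=7. PCs: A@2 B@3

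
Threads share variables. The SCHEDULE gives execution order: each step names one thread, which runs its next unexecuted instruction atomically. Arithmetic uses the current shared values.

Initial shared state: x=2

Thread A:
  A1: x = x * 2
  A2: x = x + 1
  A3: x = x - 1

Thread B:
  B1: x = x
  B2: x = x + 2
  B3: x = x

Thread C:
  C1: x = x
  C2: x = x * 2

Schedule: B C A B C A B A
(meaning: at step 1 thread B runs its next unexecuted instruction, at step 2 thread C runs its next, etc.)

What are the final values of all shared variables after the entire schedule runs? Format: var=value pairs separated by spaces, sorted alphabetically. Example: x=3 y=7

Step 1: thread B executes B1 (x = x). Shared: x=2. PCs: A@0 B@1 C@0
Step 2: thread C executes C1 (x = x). Shared: x=2. PCs: A@0 B@1 C@1
Step 3: thread A executes A1 (x = x * 2). Shared: x=4. PCs: A@1 B@1 C@1
Step 4: thread B executes B2 (x = x + 2). Shared: x=6. PCs: A@1 B@2 C@1
Step 5: thread C executes C2 (x = x * 2). Shared: x=12. PCs: A@1 B@2 C@2
Step 6: thread A executes A2 (x = x + 1). Shared: x=13. PCs: A@2 B@2 C@2
Step 7: thread B executes B3 (x = x). Shared: x=13. PCs: A@2 B@3 C@2
Step 8: thread A executes A3 (x = x - 1). Shared: x=12. PCs: A@3 B@3 C@2

Answer: x=12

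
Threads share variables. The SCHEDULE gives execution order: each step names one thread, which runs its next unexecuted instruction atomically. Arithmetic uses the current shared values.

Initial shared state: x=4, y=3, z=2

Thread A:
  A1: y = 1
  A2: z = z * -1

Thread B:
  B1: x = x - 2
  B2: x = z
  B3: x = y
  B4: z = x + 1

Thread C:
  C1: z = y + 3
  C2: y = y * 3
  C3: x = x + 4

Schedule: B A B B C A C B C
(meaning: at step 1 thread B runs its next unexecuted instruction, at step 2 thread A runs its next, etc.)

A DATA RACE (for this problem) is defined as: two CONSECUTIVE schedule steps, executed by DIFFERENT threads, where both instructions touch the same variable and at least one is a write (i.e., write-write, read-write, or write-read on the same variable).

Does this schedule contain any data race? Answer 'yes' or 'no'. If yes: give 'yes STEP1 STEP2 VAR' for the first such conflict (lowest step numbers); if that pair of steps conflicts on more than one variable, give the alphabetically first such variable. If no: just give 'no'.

Answer: yes 5 6 z

Derivation:
Steps 1,2: B(r=x,w=x) vs A(r=-,w=y). No conflict.
Steps 2,3: A(r=-,w=y) vs B(r=z,w=x). No conflict.
Steps 3,4: same thread (B). No race.
Steps 4,5: B(r=y,w=x) vs C(r=y,w=z). No conflict.
Steps 5,6: C(z = y + 3) vs A(z = z * -1). RACE on z (W-W).
Steps 6,7: A(r=z,w=z) vs C(r=y,w=y). No conflict.
Steps 7,8: C(r=y,w=y) vs B(r=x,w=z). No conflict.
Steps 8,9: B(z = x + 1) vs C(x = x + 4). RACE on x (R-W).
First conflict at steps 5,6.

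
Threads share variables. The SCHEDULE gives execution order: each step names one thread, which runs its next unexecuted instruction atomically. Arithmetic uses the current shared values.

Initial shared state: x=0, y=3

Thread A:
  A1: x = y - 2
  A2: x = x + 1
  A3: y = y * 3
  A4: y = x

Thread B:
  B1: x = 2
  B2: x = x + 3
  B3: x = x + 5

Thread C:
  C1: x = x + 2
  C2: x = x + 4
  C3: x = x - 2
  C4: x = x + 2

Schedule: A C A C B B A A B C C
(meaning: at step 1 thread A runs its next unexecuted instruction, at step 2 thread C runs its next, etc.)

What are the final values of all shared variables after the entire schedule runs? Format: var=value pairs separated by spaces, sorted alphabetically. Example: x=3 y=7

Answer: x=10 y=5

Derivation:
Step 1: thread A executes A1 (x = y - 2). Shared: x=1 y=3. PCs: A@1 B@0 C@0
Step 2: thread C executes C1 (x = x + 2). Shared: x=3 y=3. PCs: A@1 B@0 C@1
Step 3: thread A executes A2 (x = x + 1). Shared: x=4 y=3. PCs: A@2 B@0 C@1
Step 4: thread C executes C2 (x = x + 4). Shared: x=8 y=3. PCs: A@2 B@0 C@2
Step 5: thread B executes B1 (x = 2). Shared: x=2 y=3. PCs: A@2 B@1 C@2
Step 6: thread B executes B2 (x = x + 3). Shared: x=5 y=3. PCs: A@2 B@2 C@2
Step 7: thread A executes A3 (y = y * 3). Shared: x=5 y=9. PCs: A@3 B@2 C@2
Step 8: thread A executes A4 (y = x). Shared: x=5 y=5. PCs: A@4 B@2 C@2
Step 9: thread B executes B3 (x = x + 5). Shared: x=10 y=5. PCs: A@4 B@3 C@2
Step 10: thread C executes C3 (x = x - 2). Shared: x=8 y=5. PCs: A@4 B@3 C@3
Step 11: thread C executes C4 (x = x + 2). Shared: x=10 y=5. PCs: A@4 B@3 C@4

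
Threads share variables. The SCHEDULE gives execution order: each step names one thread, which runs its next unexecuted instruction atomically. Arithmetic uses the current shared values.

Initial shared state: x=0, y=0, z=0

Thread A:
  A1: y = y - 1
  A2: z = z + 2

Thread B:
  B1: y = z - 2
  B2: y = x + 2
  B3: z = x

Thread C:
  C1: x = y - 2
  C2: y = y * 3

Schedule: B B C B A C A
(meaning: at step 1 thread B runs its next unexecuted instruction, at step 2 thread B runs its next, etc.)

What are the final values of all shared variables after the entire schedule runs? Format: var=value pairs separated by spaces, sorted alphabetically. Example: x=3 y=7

Answer: x=0 y=3 z=2

Derivation:
Step 1: thread B executes B1 (y = z - 2). Shared: x=0 y=-2 z=0. PCs: A@0 B@1 C@0
Step 2: thread B executes B2 (y = x + 2). Shared: x=0 y=2 z=0. PCs: A@0 B@2 C@0
Step 3: thread C executes C1 (x = y - 2). Shared: x=0 y=2 z=0. PCs: A@0 B@2 C@1
Step 4: thread B executes B3 (z = x). Shared: x=0 y=2 z=0. PCs: A@0 B@3 C@1
Step 5: thread A executes A1 (y = y - 1). Shared: x=0 y=1 z=0. PCs: A@1 B@3 C@1
Step 6: thread C executes C2 (y = y * 3). Shared: x=0 y=3 z=0. PCs: A@1 B@3 C@2
Step 7: thread A executes A2 (z = z + 2). Shared: x=0 y=3 z=2. PCs: A@2 B@3 C@2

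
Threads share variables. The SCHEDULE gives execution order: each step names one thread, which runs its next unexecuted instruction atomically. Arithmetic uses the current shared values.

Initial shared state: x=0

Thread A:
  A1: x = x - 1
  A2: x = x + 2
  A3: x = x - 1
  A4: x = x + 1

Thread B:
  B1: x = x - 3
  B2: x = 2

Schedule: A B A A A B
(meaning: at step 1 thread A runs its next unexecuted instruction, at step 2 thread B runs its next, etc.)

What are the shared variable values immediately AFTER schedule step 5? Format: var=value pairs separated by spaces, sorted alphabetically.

Answer: x=-2

Derivation:
Step 1: thread A executes A1 (x = x - 1). Shared: x=-1. PCs: A@1 B@0
Step 2: thread B executes B1 (x = x - 3). Shared: x=-4. PCs: A@1 B@1
Step 3: thread A executes A2 (x = x + 2). Shared: x=-2. PCs: A@2 B@1
Step 4: thread A executes A3 (x = x - 1). Shared: x=-3. PCs: A@3 B@1
Step 5: thread A executes A4 (x = x + 1). Shared: x=-2. PCs: A@4 B@1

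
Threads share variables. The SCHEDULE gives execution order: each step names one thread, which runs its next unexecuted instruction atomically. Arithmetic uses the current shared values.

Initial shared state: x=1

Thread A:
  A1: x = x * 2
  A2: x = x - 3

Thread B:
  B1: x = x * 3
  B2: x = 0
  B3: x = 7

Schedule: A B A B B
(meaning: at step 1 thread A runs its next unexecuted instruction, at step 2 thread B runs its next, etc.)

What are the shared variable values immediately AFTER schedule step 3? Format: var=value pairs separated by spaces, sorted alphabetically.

Step 1: thread A executes A1 (x = x * 2). Shared: x=2. PCs: A@1 B@0
Step 2: thread B executes B1 (x = x * 3). Shared: x=6. PCs: A@1 B@1
Step 3: thread A executes A2 (x = x - 3). Shared: x=3. PCs: A@2 B@1

Answer: x=3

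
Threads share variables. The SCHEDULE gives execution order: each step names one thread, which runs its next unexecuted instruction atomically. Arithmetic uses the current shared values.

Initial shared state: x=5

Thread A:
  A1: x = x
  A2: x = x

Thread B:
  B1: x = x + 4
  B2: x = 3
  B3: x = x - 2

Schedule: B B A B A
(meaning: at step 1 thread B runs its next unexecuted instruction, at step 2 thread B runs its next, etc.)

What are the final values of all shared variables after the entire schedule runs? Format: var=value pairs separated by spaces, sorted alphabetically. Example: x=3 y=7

Answer: x=1

Derivation:
Step 1: thread B executes B1 (x = x + 4). Shared: x=9. PCs: A@0 B@1
Step 2: thread B executes B2 (x = 3). Shared: x=3. PCs: A@0 B@2
Step 3: thread A executes A1 (x = x). Shared: x=3. PCs: A@1 B@2
Step 4: thread B executes B3 (x = x - 2). Shared: x=1. PCs: A@1 B@3
Step 5: thread A executes A2 (x = x). Shared: x=1. PCs: A@2 B@3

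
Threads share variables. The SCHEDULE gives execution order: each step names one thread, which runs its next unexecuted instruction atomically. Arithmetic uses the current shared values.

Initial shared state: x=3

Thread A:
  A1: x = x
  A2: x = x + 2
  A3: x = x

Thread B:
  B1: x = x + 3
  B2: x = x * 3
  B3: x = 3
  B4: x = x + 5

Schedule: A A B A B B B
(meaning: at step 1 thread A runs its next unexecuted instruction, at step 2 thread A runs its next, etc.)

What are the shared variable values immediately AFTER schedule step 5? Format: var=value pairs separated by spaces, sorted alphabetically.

Answer: x=24

Derivation:
Step 1: thread A executes A1 (x = x). Shared: x=3. PCs: A@1 B@0
Step 2: thread A executes A2 (x = x + 2). Shared: x=5. PCs: A@2 B@0
Step 3: thread B executes B1 (x = x + 3). Shared: x=8. PCs: A@2 B@1
Step 4: thread A executes A3 (x = x). Shared: x=8. PCs: A@3 B@1
Step 5: thread B executes B2 (x = x * 3). Shared: x=24. PCs: A@3 B@2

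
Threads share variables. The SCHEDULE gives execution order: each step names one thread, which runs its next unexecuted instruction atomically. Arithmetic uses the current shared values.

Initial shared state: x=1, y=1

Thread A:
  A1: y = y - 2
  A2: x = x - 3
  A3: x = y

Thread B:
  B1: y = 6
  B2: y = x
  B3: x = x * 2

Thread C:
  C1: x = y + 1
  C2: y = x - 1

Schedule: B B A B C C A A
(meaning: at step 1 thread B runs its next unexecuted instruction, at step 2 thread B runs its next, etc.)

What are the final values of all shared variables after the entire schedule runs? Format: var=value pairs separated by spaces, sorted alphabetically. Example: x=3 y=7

Answer: x=-1 y=-1

Derivation:
Step 1: thread B executes B1 (y = 6). Shared: x=1 y=6. PCs: A@0 B@1 C@0
Step 2: thread B executes B2 (y = x). Shared: x=1 y=1. PCs: A@0 B@2 C@0
Step 3: thread A executes A1 (y = y - 2). Shared: x=1 y=-1. PCs: A@1 B@2 C@0
Step 4: thread B executes B3 (x = x * 2). Shared: x=2 y=-1. PCs: A@1 B@3 C@0
Step 5: thread C executes C1 (x = y + 1). Shared: x=0 y=-1. PCs: A@1 B@3 C@1
Step 6: thread C executes C2 (y = x - 1). Shared: x=0 y=-1. PCs: A@1 B@3 C@2
Step 7: thread A executes A2 (x = x - 3). Shared: x=-3 y=-1. PCs: A@2 B@3 C@2
Step 8: thread A executes A3 (x = y). Shared: x=-1 y=-1. PCs: A@3 B@3 C@2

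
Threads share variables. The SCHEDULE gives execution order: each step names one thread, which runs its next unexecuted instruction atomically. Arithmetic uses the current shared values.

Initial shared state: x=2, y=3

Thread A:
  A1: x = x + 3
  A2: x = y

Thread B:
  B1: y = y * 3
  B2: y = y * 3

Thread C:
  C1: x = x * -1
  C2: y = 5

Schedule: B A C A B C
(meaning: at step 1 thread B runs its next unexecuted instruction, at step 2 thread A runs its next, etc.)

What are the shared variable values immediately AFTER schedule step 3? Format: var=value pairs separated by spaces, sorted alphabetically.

Step 1: thread B executes B1 (y = y * 3). Shared: x=2 y=9. PCs: A@0 B@1 C@0
Step 2: thread A executes A1 (x = x + 3). Shared: x=5 y=9. PCs: A@1 B@1 C@0
Step 3: thread C executes C1 (x = x * -1). Shared: x=-5 y=9. PCs: A@1 B@1 C@1

Answer: x=-5 y=9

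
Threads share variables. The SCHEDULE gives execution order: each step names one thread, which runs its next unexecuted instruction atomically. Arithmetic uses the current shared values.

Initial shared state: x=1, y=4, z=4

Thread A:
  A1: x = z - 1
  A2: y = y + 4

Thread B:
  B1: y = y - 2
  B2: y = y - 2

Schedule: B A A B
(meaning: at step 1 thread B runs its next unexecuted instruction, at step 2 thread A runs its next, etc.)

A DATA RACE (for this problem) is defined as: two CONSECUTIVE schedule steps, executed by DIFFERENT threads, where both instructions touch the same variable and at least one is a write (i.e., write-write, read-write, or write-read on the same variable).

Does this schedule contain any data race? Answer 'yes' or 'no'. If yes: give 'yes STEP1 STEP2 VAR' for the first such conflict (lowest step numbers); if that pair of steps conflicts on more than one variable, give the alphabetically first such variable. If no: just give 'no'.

Answer: yes 3 4 y

Derivation:
Steps 1,2: B(r=y,w=y) vs A(r=z,w=x). No conflict.
Steps 2,3: same thread (A). No race.
Steps 3,4: A(y = y + 4) vs B(y = y - 2). RACE on y (W-W).
First conflict at steps 3,4.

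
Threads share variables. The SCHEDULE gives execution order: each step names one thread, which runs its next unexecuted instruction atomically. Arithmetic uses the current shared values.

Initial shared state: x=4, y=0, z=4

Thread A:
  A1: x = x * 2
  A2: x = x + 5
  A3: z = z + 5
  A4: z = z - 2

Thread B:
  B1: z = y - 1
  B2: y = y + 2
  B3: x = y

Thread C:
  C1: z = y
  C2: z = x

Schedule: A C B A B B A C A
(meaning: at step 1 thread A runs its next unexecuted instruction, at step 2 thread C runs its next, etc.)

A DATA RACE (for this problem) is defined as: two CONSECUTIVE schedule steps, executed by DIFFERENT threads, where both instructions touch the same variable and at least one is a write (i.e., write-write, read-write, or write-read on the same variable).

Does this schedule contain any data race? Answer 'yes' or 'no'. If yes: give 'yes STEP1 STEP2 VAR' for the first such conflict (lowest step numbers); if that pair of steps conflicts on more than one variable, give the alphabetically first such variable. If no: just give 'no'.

Answer: yes 2 3 z

Derivation:
Steps 1,2: A(r=x,w=x) vs C(r=y,w=z). No conflict.
Steps 2,3: C(z = y) vs B(z = y - 1). RACE on z (W-W).
Steps 3,4: B(r=y,w=z) vs A(r=x,w=x). No conflict.
Steps 4,5: A(r=x,w=x) vs B(r=y,w=y). No conflict.
Steps 5,6: same thread (B). No race.
Steps 6,7: B(r=y,w=x) vs A(r=z,w=z). No conflict.
Steps 7,8: A(z = z + 5) vs C(z = x). RACE on z (W-W).
Steps 8,9: C(z = x) vs A(z = z - 2). RACE on z (W-W).
First conflict at steps 2,3.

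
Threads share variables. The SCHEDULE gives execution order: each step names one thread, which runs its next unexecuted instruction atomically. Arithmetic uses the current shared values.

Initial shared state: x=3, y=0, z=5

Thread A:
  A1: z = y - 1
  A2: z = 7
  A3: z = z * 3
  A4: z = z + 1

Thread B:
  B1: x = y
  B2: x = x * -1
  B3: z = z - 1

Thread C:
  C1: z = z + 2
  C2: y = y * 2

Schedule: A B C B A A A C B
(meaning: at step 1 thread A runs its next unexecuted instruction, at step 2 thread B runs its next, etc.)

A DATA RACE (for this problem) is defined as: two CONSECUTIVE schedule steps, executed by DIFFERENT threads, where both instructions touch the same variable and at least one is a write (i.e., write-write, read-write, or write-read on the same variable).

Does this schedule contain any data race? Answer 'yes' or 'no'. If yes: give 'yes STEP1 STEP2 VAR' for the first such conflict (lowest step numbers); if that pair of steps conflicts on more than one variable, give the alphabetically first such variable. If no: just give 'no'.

Answer: no

Derivation:
Steps 1,2: A(r=y,w=z) vs B(r=y,w=x). No conflict.
Steps 2,3: B(r=y,w=x) vs C(r=z,w=z). No conflict.
Steps 3,4: C(r=z,w=z) vs B(r=x,w=x). No conflict.
Steps 4,5: B(r=x,w=x) vs A(r=-,w=z). No conflict.
Steps 5,6: same thread (A). No race.
Steps 6,7: same thread (A). No race.
Steps 7,8: A(r=z,w=z) vs C(r=y,w=y). No conflict.
Steps 8,9: C(r=y,w=y) vs B(r=z,w=z). No conflict.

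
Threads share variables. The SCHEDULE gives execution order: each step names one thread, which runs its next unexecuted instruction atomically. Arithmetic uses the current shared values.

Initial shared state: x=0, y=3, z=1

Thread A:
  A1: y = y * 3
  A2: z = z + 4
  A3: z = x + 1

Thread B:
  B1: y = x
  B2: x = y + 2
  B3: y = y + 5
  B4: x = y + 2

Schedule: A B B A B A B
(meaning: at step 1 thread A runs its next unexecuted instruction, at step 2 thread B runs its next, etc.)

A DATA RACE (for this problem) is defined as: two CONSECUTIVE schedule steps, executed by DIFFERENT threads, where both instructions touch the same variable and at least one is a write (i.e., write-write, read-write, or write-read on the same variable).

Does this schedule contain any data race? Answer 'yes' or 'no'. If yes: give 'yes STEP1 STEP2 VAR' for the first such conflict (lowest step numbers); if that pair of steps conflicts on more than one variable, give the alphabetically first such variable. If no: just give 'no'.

Answer: yes 1 2 y

Derivation:
Steps 1,2: A(y = y * 3) vs B(y = x). RACE on y (W-W).
Steps 2,3: same thread (B). No race.
Steps 3,4: B(r=y,w=x) vs A(r=z,w=z). No conflict.
Steps 4,5: A(r=z,w=z) vs B(r=y,w=y). No conflict.
Steps 5,6: B(r=y,w=y) vs A(r=x,w=z). No conflict.
Steps 6,7: A(z = x + 1) vs B(x = y + 2). RACE on x (R-W).
First conflict at steps 1,2.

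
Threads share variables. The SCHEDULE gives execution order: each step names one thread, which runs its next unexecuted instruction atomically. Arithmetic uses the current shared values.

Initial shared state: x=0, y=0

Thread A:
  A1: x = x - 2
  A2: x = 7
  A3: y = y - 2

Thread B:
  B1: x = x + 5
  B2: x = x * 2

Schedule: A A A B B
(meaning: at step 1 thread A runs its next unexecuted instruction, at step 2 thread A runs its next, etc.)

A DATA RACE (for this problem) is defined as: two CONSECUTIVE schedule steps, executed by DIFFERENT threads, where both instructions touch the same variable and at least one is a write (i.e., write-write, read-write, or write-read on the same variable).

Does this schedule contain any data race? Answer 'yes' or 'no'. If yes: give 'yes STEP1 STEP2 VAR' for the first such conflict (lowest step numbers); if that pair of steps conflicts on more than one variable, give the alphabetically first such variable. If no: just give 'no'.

Answer: no

Derivation:
Steps 1,2: same thread (A). No race.
Steps 2,3: same thread (A). No race.
Steps 3,4: A(r=y,w=y) vs B(r=x,w=x). No conflict.
Steps 4,5: same thread (B). No race.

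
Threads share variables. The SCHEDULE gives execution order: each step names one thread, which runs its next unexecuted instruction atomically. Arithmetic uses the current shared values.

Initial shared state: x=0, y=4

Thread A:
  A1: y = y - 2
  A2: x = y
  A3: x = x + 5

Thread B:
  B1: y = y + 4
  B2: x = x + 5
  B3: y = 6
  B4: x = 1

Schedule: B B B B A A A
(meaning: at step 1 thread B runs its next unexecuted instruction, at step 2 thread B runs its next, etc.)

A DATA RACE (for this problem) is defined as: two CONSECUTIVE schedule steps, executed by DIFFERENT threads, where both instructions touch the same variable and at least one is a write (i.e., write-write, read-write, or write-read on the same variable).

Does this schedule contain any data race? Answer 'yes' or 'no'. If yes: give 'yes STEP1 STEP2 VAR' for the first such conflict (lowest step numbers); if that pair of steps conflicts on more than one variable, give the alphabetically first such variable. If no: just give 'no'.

Steps 1,2: same thread (B). No race.
Steps 2,3: same thread (B). No race.
Steps 3,4: same thread (B). No race.
Steps 4,5: B(r=-,w=x) vs A(r=y,w=y). No conflict.
Steps 5,6: same thread (A). No race.
Steps 6,7: same thread (A). No race.

Answer: no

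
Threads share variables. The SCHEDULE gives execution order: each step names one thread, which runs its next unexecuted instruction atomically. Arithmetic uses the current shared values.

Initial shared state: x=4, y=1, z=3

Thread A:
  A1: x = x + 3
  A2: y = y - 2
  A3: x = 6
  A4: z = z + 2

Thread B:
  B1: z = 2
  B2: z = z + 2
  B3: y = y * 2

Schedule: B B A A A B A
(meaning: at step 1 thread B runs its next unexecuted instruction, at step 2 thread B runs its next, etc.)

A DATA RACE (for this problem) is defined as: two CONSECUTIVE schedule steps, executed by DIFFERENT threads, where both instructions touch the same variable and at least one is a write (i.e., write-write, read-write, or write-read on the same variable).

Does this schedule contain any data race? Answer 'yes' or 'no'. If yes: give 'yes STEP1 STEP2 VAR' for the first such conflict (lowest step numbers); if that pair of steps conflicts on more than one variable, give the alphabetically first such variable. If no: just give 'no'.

Answer: no

Derivation:
Steps 1,2: same thread (B). No race.
Steps 2,3: B(r=z,w=z) vs A(r=x,w=x). No conflict.
Steps 3,4: same thread (A). No race.
Steps 4,5: same thread (A). No race.
Steps 5,6: A(r=-,w=x) vs B(r=y,w=y). No conflict.
Steps 6,7: B(r=y,w=y) vs A(r=z,w=z). No conflict.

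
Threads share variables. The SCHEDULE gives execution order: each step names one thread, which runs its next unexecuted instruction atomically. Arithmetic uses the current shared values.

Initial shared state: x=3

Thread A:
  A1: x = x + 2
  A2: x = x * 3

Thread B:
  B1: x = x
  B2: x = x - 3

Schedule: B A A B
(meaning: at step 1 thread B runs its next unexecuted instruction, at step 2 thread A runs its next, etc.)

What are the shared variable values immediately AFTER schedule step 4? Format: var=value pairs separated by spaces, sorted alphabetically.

Answer: x=12

Derivation:
Step 1: thread B executes B1 (x = x). Shared: x=3. PCs: A@0 B@1
Step 2: thread A executes A1 (x = x + 2). Shared: x=5. PCs: A@1 B@1
Step 3: thread A executes A2 (x = x * 3). Shared: x=15. PCs: A@2 B@1
Step 4: thread B executes B2 (x = x - 3). Shared: x=12. PCs: A@2 B@2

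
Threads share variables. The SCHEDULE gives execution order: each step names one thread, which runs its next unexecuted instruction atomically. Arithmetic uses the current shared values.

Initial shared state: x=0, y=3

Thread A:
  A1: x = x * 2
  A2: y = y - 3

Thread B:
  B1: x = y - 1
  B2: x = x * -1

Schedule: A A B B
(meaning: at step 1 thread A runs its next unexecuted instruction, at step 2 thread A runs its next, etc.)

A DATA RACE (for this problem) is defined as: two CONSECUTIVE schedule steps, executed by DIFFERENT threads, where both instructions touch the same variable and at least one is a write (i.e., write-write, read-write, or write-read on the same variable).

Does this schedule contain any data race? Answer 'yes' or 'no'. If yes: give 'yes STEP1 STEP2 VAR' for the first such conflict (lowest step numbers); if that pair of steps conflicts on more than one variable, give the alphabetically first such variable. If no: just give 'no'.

Answer: yes 2 3 y

Derivation:
Steps 1,2: same thread (A). No race.
Steps 2,3: A(y = y - 3) vs B(x = y - 1). RACE on y (W-R).
Steps 3,4: same thread (B). No race.
First conflict at steps 2,3.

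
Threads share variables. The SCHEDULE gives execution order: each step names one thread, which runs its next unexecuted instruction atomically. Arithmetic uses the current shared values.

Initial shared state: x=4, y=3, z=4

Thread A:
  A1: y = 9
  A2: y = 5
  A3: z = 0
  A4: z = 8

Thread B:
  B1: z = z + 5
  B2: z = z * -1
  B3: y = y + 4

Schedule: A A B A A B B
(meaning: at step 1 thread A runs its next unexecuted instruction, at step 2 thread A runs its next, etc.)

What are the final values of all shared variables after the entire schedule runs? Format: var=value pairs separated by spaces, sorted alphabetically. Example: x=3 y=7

Answer: x=4 y=9 z=-8

Derivation:
Step 1: thread A executes A1 (y = 9). Shared: x=4 y=9 z=4. PCs: A@1 B@0
Step 2: thread A executes A2 (y = 5). Shared: x=4 y=5 z=4. PCs: A@2 B@0
Step 3: thread B executes B1 (z = z + 5). Shared: x=4 y=5 z=9. PCs: A@2 B@1
Step 4: thread A executes A3 (z = 0). Shared: x=4 y=5 z=0. PCs: A@3 B@1
Step 5: thread A executes A4 (z = 8). Shared: x=4 y=5 z=8. PCs: A@4 B@1
Step 6: thread B executes B2 (z = z * -1). Shared: x=4 y=5 z=-8. PCs: A@4 B@2
Step 7: thread B executes B3 (y = y + 4). Shared: x=4 y=9 z=-8. PCs: A@4 B@3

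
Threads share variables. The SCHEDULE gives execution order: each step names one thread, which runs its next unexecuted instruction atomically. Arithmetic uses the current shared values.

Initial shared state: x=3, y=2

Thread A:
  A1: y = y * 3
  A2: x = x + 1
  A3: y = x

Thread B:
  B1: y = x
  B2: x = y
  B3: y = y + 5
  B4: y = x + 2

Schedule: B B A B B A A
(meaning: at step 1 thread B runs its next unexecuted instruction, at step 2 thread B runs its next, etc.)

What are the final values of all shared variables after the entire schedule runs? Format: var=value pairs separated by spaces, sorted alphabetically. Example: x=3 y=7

Answer: x=4 y=4

Derivation:
Step 1: thread B executes B1 (y = x). Shared: x=3 y=3. PCs: A@0 B@1
Step 2: thread B executes B2 (x = y). Shared: x=3 y=3. PCs: A@0 B@2
Step 3: thread A executes A1 (y = y * 3). Shared: x=3 y=9. PCs: A@1 B@2
Step 4: thread B executes B3 (y = y + 5). Shared: x=3 y=14. PCs: A@1 B@3
Step 5: thread B executes B4 (y = x + 2). Shared: x=3 y=5. PCs: A@1 B@4
Step 6: thread A executes A2 (x = x + 1). Shared: x=4 y=5. PCs: A@2 B@4
Step 7: thread A executes A3 (y = x). Shared: x=4 y=4. PCs: A@3 B@4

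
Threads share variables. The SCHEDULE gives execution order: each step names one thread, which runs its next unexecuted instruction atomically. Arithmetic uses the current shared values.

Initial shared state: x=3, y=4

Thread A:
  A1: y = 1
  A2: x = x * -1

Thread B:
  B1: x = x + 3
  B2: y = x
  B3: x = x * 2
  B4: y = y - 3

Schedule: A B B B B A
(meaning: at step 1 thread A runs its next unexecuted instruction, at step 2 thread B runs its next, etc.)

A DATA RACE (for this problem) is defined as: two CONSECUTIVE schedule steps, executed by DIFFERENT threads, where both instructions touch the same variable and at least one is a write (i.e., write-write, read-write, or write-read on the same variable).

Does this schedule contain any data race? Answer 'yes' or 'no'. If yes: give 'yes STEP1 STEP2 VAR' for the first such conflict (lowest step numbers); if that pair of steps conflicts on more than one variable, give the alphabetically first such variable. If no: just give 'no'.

Answer: no

Derivation:
Steps 1,2: A(r=-,w=y) vs B(r=x,w=x). No conflict.
Steps 2,3: same thread (B). No race.
Steps 3,4: same thread (B). No race.
Steps 4,5: same thread (B). No race.
Steps 5,6: B(r=y,w=y) vs A(r=x,w=x). No conflict.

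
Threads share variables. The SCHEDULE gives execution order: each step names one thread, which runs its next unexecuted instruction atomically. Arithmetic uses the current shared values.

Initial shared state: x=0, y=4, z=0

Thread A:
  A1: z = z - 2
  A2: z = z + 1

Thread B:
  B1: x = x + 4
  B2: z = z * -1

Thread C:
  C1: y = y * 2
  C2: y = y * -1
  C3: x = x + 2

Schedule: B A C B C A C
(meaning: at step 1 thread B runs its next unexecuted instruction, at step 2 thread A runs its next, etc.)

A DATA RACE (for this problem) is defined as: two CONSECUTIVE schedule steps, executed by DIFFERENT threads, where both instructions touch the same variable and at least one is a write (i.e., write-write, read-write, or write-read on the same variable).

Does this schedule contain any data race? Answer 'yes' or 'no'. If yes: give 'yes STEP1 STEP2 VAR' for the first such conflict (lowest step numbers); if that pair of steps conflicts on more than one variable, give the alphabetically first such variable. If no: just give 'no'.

Answer: no

Derivation:
Steps 1,2: B(r=x,w=x) vs A(r=z,w=z). No conflict.
Steps 2,3: A(r=z,w=z) vs C(r=y,w=y). No conflict.
Steps 3,4: C(r=y,w=y) vs B(r=z,w=z). No conflict.
Steps 4,5: B(r=z,w=z) vs C(r=y,w=y). No conflict.
Steps 5,6: C(r=y,w=y) vs A(r=z,w=z). No conflict.
Steps 6,7: A(r=z,w=z) vs C(r=x,w=x). No conflict.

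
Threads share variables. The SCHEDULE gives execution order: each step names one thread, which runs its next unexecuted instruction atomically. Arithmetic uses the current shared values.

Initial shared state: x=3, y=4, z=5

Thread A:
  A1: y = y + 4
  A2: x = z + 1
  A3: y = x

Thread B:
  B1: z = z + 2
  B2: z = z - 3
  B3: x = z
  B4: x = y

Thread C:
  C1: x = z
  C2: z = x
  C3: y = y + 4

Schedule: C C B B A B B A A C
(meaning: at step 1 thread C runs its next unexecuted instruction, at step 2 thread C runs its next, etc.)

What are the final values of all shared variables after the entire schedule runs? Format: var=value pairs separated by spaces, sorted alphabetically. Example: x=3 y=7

Answer: x=5 y=9 z=4

Derivation:
Step 1: thread C executes C1 (x = z). Shared: x=5 y=4 z=5. PCs: A@0 B@0 C@1
Step 2: thread C executes C2 (z = x). Shared: x=5 y=4 z=5. PCs: A@0 B@0 C@2
Step 3: thread B executes B1 (z = z + 2). Shared: x=5 y=4 z=7. PCs: A@0 B@1 C@2
Step 4: thread B executes B2 (z = z - 3). Shared: x=5 y=4 z=4. PCs: A@0 B@2 C@2
Step 5: thread A executes A1 (y = y + 4). Shared: x=5 y=8 z=4. PCs: A@1 B@2 C@2
Step 6: thread B executes B3 (x = z). Shared: x=4 y=8 z=4. PCs: A@1 B@3 C@2
Step 7: thread B executes B4 (x = y). Shared: x=8 y=8 z=4. PCs: A@1 B@4 C@2
Step 8: thread A executes A2 (x = z + 1). Shared: x=5 y=8 z=4. PCs: A@2 B@4 C@2
Step 9: thread A executes A3 (y = x). Shared: x=5 y=5 z=4. PCs: A@3 B@4 C@2
Step 10: thread C executes C3 (y = y + 4). Shared: x=5 y=9 z=4. PCs: A@3 B@4 C@3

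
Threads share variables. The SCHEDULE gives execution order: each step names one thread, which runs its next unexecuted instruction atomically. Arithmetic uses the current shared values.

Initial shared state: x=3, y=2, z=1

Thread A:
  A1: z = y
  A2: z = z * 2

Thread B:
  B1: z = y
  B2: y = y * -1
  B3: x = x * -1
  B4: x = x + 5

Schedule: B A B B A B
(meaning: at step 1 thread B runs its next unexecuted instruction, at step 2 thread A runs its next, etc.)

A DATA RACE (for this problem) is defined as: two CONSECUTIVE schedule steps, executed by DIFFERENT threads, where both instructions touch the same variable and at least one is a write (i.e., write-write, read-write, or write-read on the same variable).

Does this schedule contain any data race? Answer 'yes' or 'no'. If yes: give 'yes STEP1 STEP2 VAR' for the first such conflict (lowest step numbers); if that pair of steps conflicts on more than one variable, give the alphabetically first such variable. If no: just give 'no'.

Steps 1,2: B(z = y) vs A(z = y). RACE on z (W-W).
Steps 2,3: A(z = y) vs B(y = y * -1). RACE on y (R-W).
Steps 3,4: same thread (B). No race.
Steps 4,5: B(r=x,w=x) vs A(r=z,w=z). No conflict.
Steps 5,6: A(r=z,w=z) vs B(r=x,w=x). No conflict.
First conflict at steps 1,2.

Answer: yes 1 2 z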